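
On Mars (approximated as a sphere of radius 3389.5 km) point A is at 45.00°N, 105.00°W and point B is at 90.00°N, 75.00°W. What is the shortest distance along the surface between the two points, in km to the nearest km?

With latitudes φ₁ = 45.000°, φ₂ = 90.000° and longitude difference Δλ = 30.000°:
Haversine: a = sin²(Δφ/2) + cos φ₁ cos φ₂ sin²(Δλ/2) = 0.1464 + (0.7071)(0.0000)(0.0670) = 0.14645.
Central angle c = 2·arcsin(√a) = 0.78540 rad.
Distance = R·c = 3389.5 × 0.7854 ≈ 2662 km.

2662 km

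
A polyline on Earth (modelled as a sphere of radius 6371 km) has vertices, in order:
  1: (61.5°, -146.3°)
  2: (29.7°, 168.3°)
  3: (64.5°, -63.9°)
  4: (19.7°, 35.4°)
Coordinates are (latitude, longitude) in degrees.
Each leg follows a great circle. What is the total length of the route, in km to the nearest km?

21906 km

Leg 1→2: central angle 0.7577 rad, distance 4827.1 km.
Leg 2→3: central angle 1.3510 rad, distance 8607.5 km.
Leg 3→4: central angle 1.3297 rad, distance 8471.6 km.
Total: 4827.1 + 8607.5 + 8471.6 ≈ 21906 km.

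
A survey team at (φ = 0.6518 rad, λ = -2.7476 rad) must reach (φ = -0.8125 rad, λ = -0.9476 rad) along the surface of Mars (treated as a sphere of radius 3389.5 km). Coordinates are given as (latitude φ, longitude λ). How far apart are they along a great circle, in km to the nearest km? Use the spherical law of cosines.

7358 km

Let φ₁ = 0.6518 rad, φ₂ = -0.8125 rad, and Δλ = 1.8000 rad.
cos c = sin φ₁ sin φ₂ + cos φ₁ cos φ₂ cos Δλ = (0.6066)(-0.7260) + (0.7950)(0.6877)(-0.2272) = -0.56462,
so c = arccos(-0.56462) = 2.17077 rad.
Distance = R·c = 3389.5 × 2.1708 ≈ 7358 km.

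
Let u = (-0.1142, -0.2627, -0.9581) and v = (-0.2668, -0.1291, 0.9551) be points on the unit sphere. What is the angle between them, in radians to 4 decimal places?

2.5880 rad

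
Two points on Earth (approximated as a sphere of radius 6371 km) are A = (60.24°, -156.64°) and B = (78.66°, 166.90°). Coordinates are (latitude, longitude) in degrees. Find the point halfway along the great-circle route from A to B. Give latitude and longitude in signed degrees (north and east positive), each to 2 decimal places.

70.22°, -166.76°

Central angle δ = 0.3773 rad. Interpolating on the sphere with fraction f = 0.5:
P = [sin((1−f)δ)·A + sin(fδ)·B] / sin δ = 0.5090·A + 0.5090·B in Cartesian coordinates,
giving P = (-0.3294, -0.0775, 0.9410), i.e. latitude 70.22°, longitude -166.76°.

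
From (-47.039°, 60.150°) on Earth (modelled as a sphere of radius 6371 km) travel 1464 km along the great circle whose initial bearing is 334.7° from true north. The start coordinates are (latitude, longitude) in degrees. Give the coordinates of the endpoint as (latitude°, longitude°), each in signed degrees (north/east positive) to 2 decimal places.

Angular distance δ = d/R = 1464/6371 = 0.22979 rad; initial bearing θ = 5.8416 rad.
sin φ₂ = sin φ₁ cos δ + cos φ₁ sin δ cos θ = (-0.7318)(0.9737) + (0.6815)(0.2278)(0.9041) = -0.5722, so φ₂ = -34.91°.
Δλ = atan2(sin θ sin δ cos φ₁, cos δ − sin φ₁ sin φ₂) = atan2(-0.0663, 0.5549) = -6.817°.
λ₂ = 60.150° − 6.817° = 53.33°.

-34.91°, 53.33°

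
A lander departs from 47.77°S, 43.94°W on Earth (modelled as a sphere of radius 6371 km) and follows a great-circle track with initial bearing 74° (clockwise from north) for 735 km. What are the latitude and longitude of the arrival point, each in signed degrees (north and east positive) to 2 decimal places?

-45.58°, -34.84°

Angular distance δ = d/R = 735/6371 = 0.11537 rad; initial bearing θ = 1.2915 rad.
sin φ₂ = sin φ₁ cos δ + cos φ₁ sin δ cos θ = (-0.7405)(0.9934) + (0.6721)(0.1151)(0.2756) = -0.7142, so φ₂ = -45.58°.
Δλ = atan2(sin θ sin δ cos φ₁, cos δ − sin φ₁ sin φ₂) = atan2(0.0744, 0.4645) = 9.096°.
λ₂ = -43.940° + 9.096° = -34.84°.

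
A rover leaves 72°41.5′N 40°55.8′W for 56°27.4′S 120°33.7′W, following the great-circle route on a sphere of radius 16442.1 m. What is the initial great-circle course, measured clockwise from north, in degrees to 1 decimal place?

237.8°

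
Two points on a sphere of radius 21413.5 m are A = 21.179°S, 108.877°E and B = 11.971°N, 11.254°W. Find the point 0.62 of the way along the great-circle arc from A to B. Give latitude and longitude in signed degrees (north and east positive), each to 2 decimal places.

Central angle δ = 2.1327 rad. Interpolating on the sphere with fraction f = 0.62:
P = [sin((1−f)δ)·A + sin(fδ)·B] / sin δ = 0.8563·A + 1.1454·B in Cartesian coordinates,
giving P = (0.8406, 0.5368, -0.0718), i.e. latitude -4.12°, longitude 32.56°.

-4.12°, 32.56°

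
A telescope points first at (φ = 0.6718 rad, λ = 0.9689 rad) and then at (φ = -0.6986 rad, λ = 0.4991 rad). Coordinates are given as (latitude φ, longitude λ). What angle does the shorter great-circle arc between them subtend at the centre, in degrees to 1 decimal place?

Let φ₁ = 0.6718 rad, φ₂ = -0.6986 rad, and Δλ = -0.4698 rad.
Haversine: a = sin²(Δφ/2) + cos φ₁ cos φ₂ sin²(Δλ/2) = 0.4005 + (0.7827)(0.7657)(0.0542) = 0.43294.
Central angle c = 2·arcsin(√a) = 1.43627 rad.
So the angular separation is 82.3°.

82.3°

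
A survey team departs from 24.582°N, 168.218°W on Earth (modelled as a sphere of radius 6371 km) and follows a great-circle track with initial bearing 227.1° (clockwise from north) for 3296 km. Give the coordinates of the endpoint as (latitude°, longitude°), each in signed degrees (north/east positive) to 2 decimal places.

3.18°, 170.51°

Angular distance δ = d/R = 3296/6371 = 0.51734 rad; initial bearing θ = 3.9636 rad.
sin φ₂ = sin φ₁ cos δ + cos φ₁ sin δ cos θ = (0.4160)(0.8691) + (0.9094)(0.4946)(-0.6807) = 0.0554, so φ₂ = 3.18°.
Δλ = atan2(sin θ sin δ cos φ₁, cos δ − sin φ₁ sin φ₂) = atan2(-0.3295, 0.8461) = -21.276°.
λ₂ = -168.218° − 21.276° = -189.49° → 170.51° after wrapping to (−180°, 180°].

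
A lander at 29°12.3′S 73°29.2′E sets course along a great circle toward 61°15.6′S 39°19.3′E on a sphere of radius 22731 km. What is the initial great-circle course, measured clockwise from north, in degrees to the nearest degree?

205°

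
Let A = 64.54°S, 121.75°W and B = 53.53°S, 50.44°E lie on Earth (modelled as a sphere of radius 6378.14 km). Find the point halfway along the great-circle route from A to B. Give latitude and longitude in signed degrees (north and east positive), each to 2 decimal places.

-84.04°, 31.32°

The central angle between A and B is δ = 1.0782 rad.
With f = 0.5, the slerp weights are sin((1−f)δ)/sin δ = 0.5826 and sin(fδ)/sin δ = 0.5826.
Weighted sum of the unit vectors: (0.5826)·(-0.2262,-0.3656,-0.9029) + (0.5826)·(0.3786,0.4583,-0.8042) = (0.0888, 0.0540, -0.9946).
Converting back: φ = atan2(z, √(x²+y²)) = -84.04°, λ = atan2(y, x) = 31.32°.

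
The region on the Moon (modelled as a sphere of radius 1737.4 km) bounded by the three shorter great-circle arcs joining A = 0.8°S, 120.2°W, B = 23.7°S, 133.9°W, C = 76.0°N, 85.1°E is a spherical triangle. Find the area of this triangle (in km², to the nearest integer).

1348325 km²

Side lengths (central angles): a = 2.1678, b = 1.8052, c = 0.4621 rad; semiperimeter s = 2.2175.
By l'Huilier's theorem, tan(E/4) = √[tan(s/2) tan((s−a)/2) tan((s−b)/2) tan((s−c)/2)], giving spherical excess E = 0.4467 rad.
Area = E·R² = 0.4467 × (1737.4)² ≈ 1348325 km².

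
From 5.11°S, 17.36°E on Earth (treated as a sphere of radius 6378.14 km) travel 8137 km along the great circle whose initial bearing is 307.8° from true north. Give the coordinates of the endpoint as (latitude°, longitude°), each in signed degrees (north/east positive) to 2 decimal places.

Angular distance δ = d/R = 8137/6378.14 = 1.27576 rad; initial bearing θ = 5.3721 rad.
sin φ₂ = sin φ₁ cos δ + cos φ₁ sin δ cos θ = (-0.0891)(0.2908) + (0.9960)(0.9568)(0.6129) = 0.5582, so φ₂ = 33.93°.
Δλ = atan2(sin θ sin δ cos φ₁, cos δ − sin φ₁ sin φ₂) = atan2(-0.7530, 0.3405) = -65.669°.
λ₂ = 17.360° − 65.669° = -48.31°.

33.93°, -48.31°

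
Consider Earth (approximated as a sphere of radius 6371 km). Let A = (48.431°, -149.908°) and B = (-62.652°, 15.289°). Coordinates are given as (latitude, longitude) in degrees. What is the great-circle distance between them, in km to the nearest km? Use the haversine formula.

18190 km

Let φ₁ = 0.8453 rad, φ₂ = -1.0935 rad, and Δλ = 2.8832 rad.
Haversine: a = sin²(Δφ/2) + cos φ₁ cos φ₂ sin²(Δλ/2) = 0.6799 + (0.6635)(0.4594)(0.9834) = 0.97962.
Central angle c = 2·arcsin(√a) = 2.85509 rad.
Distance = R·c = 6371 × 2.8551 ≈ 18190 km.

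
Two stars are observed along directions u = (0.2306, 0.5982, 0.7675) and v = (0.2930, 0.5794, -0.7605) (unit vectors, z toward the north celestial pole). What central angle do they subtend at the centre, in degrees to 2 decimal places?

99.76°

u·v = -0.1695; |u| = 1.0000, |v| = 1.0000.
cos θ = (u·v)/(|u||v|) = -0.1695, so θ = 99.76°.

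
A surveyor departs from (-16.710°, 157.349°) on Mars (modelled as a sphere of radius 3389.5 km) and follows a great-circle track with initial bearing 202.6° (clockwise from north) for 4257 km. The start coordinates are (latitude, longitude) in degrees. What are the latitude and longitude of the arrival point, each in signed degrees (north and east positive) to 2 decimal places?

Angular distance δ = d/R = 4257/3389.5 = 1.25594 rad; initial bearing θ = 3.5360 rad.
sin φ₂ = sin φ₁ cos δ + cos φ₁ sin δ cos θ = (-0.2875)(0.3097) + (0.9578)(0.9508)(-0.9232) = -0.9298, so φ₂ = -68.40°.
Δλ = atan2(sin θ sin δ cos φ₁, cos δ − sin φ₁ sin φ₂) = atan2(-0.3500, 0.0423) = -83.102°.
λ₂ = 157.349° − 83.102° = 74.25°.

-68.40°, 74.25°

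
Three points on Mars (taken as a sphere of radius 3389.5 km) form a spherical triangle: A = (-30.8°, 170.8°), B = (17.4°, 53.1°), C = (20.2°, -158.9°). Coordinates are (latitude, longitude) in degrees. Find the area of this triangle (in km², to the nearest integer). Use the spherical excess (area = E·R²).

Side lengths (central angles): a = 2.2866, b = 1.0249, c = 2.1343 rad; semiperimeter s = 2.7229.
By l'Huilier's theorem, tan(E/4) = √[tan(s/2) tan((s−a)/2) tan((s−b)/2) tan((s−c)/2)], giving spherical excess E = 2.1598 rad.
Area = E·R² = 2.1598 × (3389.5)² ≈ 24813214 km².

24813214 km²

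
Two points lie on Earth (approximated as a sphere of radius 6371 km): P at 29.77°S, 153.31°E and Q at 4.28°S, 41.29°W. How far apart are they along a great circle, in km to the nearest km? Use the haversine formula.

With latitudes φ₁ = -29.770°, φ₂ = -4.280° and longitude difference Δλ = 165.400°:
Haversine: a = sin²(Δφ/2) + cos φ₁ cos φ₂ sin²(Δλ/2) = 0.0487 + (0.8680)(0.9972)(0.9839) = 0.90030.
Central angle c = 2·arcsin(√a) = 2.49909 rad.
Distance = R·c = 6371 × 2.4991 ≈ 15922 km.

15922 km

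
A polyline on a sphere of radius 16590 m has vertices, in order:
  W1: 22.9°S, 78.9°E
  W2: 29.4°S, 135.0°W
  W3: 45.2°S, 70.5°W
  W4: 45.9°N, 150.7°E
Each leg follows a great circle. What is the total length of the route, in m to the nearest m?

93250 m

Leg W1→W2: central angle 2.0659 rad, distance 34272.9 m.
Leg W2→W3: central angle 0.9114 rad, distance 15120.6 m.
Leg W3→W4: central angle 2.6435 rad, distance 43856.5 m.
Total: 34272.9 + 15120.6 + 43856.5 ≈ 93250 m.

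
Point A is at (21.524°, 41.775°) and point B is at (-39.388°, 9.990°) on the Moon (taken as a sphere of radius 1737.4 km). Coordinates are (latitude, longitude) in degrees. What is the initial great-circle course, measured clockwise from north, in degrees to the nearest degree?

With φ₁ = 0.3757, φ₂ = -0.6875, Δλ = -0.5548 rad, the forward-azimuth formula gives
θ = atan2( sin Δλ cos φ₂ , cos φ₁ sin φ₂ − sin φ₁ cos φ₂ cos Δλ ) = atan2(-0.4071, -0.8313) = -153.91°.
Adding 360° brings this into [0°, 360°): 206°.

206°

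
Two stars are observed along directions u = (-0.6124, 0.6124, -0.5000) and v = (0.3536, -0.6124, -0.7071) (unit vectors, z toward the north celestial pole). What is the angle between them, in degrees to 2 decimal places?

103.77°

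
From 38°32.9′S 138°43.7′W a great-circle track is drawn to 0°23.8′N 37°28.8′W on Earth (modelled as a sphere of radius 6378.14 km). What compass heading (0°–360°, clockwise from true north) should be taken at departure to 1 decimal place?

With φ₁ = -0.6728, φ₂ = 0.0069, Δλ = 1.7671 rad, the forward-azimuth formula gives
θ = atan2( sin Δλ cos φ₂ , cos φ₁ sin φ₂ − sin φ₁ cos φ₂ cos Δλ ) = atan2(0.9808, -0.1161) = 96.75°.
So the initial bearing is 96.8°.

96.8°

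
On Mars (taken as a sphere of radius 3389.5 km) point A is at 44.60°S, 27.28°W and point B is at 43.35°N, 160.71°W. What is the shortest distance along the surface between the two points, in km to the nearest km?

8692 km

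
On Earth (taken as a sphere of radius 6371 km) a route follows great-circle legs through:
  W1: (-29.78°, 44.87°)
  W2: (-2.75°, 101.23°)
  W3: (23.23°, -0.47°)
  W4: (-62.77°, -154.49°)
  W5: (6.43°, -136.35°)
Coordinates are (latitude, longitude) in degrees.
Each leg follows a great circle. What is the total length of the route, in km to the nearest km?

Leg W1→W2: central angle 1.0425 rad, distance 6641.6 km.
Leg W2→W3: central angle 1.7773 rad, distance 11323.3 km.
Leg W3→W4: central angle 2.3872 rad, distance 15208.9 km.
Leg W4→W5: central angle 1.2318 rad, distance 7848.0 km.
Total: 6641.6 + 11323.3 + 15208.9 + 7848.0 ≈ 41022 km.

41022 km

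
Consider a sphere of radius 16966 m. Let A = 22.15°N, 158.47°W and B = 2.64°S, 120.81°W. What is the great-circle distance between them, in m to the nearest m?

With latitudes φ₁ = 22.150°, φ₂ = -2.640° and longitude difference Δλ = 37.660°:
cos c = sin φ₁ sin φ₂ + cos φ₁ cos φ₂ cos Δλ = (0.3770)(-0.0461) + (0.9262)(0.9989)(0.7917) = 0.71508,
so c = arccos(0.71508) = 0.77405 rad.
Distance = R·c = 16966 × 0.7741 ≈ 13133 m.

13133 m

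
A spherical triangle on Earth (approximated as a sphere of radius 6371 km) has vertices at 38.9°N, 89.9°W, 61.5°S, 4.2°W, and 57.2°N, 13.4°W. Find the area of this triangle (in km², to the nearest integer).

65483513 km²

Side lengths (central angles): a = 2.0755, b = 0.8940, c = 2.1224 rad; semiperimeter s = 2.5460.
By l'Huilier's theorem, tan(E/4) = √[tan(s/2) tan((s−a)/2) tan((s−b)/2) tan((s−c)/2)], giving spherical excess E = 1.6133 rad.
Area = E·R² = 1.6133 × (6371)² ≈ 65483513 km².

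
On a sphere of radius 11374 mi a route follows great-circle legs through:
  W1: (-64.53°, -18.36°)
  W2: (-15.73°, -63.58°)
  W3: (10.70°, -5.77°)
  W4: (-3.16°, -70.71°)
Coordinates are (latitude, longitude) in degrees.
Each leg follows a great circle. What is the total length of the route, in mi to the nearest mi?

37059 mi

Leg W1→W2: central angle 1.0047 rad, distance 11427.7 mi.
Leg W2→W3: central angle 1.1001 rad, distance 12512.3 mi.
Leg W3→W4: central angle 1.1535 rad, distance 13119.4 mi.
Total: 11427.7 + 12512.3 + 13119.4 ≈ 37059 mi.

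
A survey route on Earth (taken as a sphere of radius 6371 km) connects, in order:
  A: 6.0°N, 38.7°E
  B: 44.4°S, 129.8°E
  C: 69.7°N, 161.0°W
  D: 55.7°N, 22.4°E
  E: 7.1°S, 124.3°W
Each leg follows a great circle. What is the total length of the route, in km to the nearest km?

44355 km

Leg A→B: central angle 1.6577 rad, distance 10561.1 km.
Leg B→C: central angle 2.1751 rad, distance 13857.5 km.
Leg C→D: central angle 0.9525 rad, distance 6068.6 km.
Leg D→E: central angle 2.1767 rad, distance 13867.7 km.
Total: 10561.1 + 13857.5 + 6068.6 + 13867.7 ≈ 44355 km.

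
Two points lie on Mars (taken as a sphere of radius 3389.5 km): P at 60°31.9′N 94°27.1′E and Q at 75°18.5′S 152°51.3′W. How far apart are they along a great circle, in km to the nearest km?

9046 km

In radians: φ₁ = 1.0565, φ₂ = -1.3144, Δλ = 112.693° = 1.9669 rad.
cos c = sin φ₁ sin φ₂ + cos φ₁ cos φ₂ cos Δλ = (0.8706)(-0.9673) + (0.4919)(0.2536)(-0.3858) = -0.89030,
so c = arccos(-0.89030) = 2.66879 rad.
Distance = R·c = 3389.5 × 2.6688 ≈ 9046 km.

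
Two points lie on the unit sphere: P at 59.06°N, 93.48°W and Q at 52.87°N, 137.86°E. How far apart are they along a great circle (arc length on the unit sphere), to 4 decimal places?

Let φ₁ = 1.0308 rad, φ₂ = 0.9228 rad, and Δλ = -2.2455 rad.
cos c = sin φ₁ sin φ₂ + cos φ₁ cos φ₂ cos Δλ = (0.8577)(0.7973) + (0.5141)(0.6036)(-0.6247) = 0.48995,
so c = arccos(0.48995) = 1.05877 rad.
On the unit sphere the arc length equals the central angle: 1.0588.

1.0588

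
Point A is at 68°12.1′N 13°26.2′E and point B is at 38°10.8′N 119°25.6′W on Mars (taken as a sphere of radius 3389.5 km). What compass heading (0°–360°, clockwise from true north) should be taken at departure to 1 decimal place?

321.6°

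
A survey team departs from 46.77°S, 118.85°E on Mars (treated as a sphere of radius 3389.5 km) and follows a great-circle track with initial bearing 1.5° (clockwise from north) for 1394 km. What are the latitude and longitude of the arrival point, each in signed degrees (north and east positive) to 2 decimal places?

Angular distance δ = d/R = 1394/3389.5 = 0.41127 rad; initial bearing θ = 0.0262 rad.
sin φ₂ = sin φ₁ cos δ + cos φ₁ sin δ cos θ = (-0.7286)(0.9166) + (0.6849)(0.3998)(0.9997) = -0.3941, so φ₂ = -23.21°.
Δλ = atan2(sin θ sin δ cos φ₁, cos δ − sin φ₁ sin φ₂) = atan2(0.0072, 0.6294) = 0.652°.
λ₂ = 118.850° + 0.652° = 119.50°.

-23.21°, 119.50°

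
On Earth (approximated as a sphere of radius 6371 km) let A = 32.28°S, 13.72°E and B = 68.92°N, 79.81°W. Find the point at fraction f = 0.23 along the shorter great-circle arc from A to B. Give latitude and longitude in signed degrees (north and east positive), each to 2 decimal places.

The central angle between A and B is δ = 2.1142 rad.
With f = 0.23, the slerp weights are sin((1−f)δ)/sin δ = 1.1664 and sin(fδ)/sin δ = 0.5460.
Weighted sum of the unit vectors: (1.1664)·(0.8213,0.2005,-0.5341) + (0.5460)·(0.0636,-0.3540,0.9331) = (0.9927, 0.0406, -0.1135).
Converting back: φ = atan2(z, √(x²+y²)) = -6.52°, λ = atan2(y, x) = 2.34°.

-6.52°, 2.34°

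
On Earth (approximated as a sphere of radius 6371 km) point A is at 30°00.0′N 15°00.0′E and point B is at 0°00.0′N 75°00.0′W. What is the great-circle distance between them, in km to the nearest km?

10008 km

Let φ₁ = 0.5236 rad, φ₂ = 0.0000 rad, and Δλ = -1.5708 rad.
cos c = sin φ₁ sin φ₂ + cos φ₁ cos φ₂ cos Δλ = (0.5000)(0.0000) + (0.8660)(1.0000)(0.0000) = 0.00000,
so c = arccos(0.00000) = 1.57080 rad.
Distance = R·c = 6371 × 1.5708 ≈ 10008 km.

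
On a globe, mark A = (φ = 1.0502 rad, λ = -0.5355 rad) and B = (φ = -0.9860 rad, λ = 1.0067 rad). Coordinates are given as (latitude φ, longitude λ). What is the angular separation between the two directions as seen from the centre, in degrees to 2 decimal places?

135.69°

In radians: φ₁ = 1.0502, φ₂ = -0.9860, Δλ = 88.362° = 1.5422 rad.
cos c = sin φ₁ sin φ₂ + cos φ₁ cos φ₂ cos Δλ = (0.8675)(-0.8338) + (0.4974)(0.5520)(0.0286) = -0.71551,
so c = arccos(-0.71551) = 2.36815 rad.
So the angular separation is 135.69°.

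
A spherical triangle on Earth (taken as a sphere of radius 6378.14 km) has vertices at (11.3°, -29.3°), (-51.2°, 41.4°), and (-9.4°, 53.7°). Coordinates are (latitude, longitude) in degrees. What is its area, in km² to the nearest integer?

28388877 km²

Side lengths (central angles): a = 0.7506, b = 1.4848, c = 1.5204 rad; semiperimeter s = 1.8779.
By l'Huilier's theorem, tan(E/4) = √[tan(s/2) tan((s−a)/2) tan((s−b)/2) tan((s−c)/2)], giving spherical excess E = 0.6978 rad.
Area = E·R² = 0.6978 × (6378.14)² ≈ 28388877 km².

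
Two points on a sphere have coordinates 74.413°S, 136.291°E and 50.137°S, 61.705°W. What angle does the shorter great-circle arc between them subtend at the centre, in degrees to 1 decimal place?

54.9°

With latitudes φ₁ = -74.413°, φ₂ = -50.137° and longitude difference Δλ = 162.004°:
Haversine: a = sin²(Δφ/2) + cos φ₁ cos φ₂ sin²(Δλ/2) = 0.0442 + (0.2687)(0.6410)(0.9755) = 0.21222.
Central angle c = 2·arcsin(√a) = 0.95752 rad.
So the angular separation is 54.9°.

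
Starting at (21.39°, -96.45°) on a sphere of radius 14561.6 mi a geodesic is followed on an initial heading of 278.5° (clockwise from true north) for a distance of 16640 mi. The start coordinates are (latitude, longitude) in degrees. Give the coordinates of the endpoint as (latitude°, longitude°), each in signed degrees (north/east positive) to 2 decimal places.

16.06°, -165.89°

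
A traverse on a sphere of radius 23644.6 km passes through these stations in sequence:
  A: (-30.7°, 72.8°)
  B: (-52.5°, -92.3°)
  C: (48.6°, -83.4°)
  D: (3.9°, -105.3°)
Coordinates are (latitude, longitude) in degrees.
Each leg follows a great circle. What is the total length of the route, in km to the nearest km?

101364 km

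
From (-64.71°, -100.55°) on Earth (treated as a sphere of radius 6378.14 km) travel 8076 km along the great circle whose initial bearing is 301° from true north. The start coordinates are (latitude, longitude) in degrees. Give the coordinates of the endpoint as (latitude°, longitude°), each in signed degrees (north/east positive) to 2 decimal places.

Angular distance δ = d/R = 8076/6378.14 = 1.26620 rad; initial bearing θ = 5.2534 rad.
sin φ₂ = sin φ₁ cos δ + cos φ₁ sin δ cos θ = (-0.9042)(0.2999) + (0.4272)(0.9540)(0.5150) = -0.0613, so φ₂ = -3.51°.
Δλ = atan2(sin θ sin δ cos φ₁, cos δ − sin φ₁ sin φ₂) = atan2(-0.3493, 0.2445) = -55.010°.
λ₂ = -100.550° − 55.010° = -155.56°.

-3.51°, -155.56°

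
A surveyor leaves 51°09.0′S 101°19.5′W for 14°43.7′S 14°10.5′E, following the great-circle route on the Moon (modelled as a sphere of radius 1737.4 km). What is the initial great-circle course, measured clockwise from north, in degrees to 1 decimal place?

119.0°

Δλ = 115.500° = 2.0159 rad.
y = sin Δλ · cos φ₂ = (0.9026)(0.9671) = 0.8729
x = cos φ₁ sin φ₂ − sin φ₁ cos φ₂ cos Δλ = (0.6273)(-0.2542) − (-0.7788)(0.9671)(-0.4305) = -0.4837
θ = atan2(y, x) = 118.99°, so the bearing is 119.0°.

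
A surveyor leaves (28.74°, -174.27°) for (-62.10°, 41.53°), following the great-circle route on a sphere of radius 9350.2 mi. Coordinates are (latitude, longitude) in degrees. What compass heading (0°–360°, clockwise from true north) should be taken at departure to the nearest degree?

205°

With φ₁ = 0.5016, φ₂ = -1.0838, Δλ = -2.5168 rad, the forward-azimuth formula gives
θ = atan2( sin Δλ cos φ₂ , cos φ₁ sin φ₂ − sin φ₁ cos φ₂ cos Δλ ) = atan2(-0.2737, -0.5924) = -155.20°.
Adding 360° brings this into [0°, 360°): 205°.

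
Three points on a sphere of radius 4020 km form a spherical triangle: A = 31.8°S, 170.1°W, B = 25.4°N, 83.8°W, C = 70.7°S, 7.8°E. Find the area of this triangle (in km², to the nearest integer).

Side lengths (central angles): a = 1.9967, b = 1.3524, c = 1.7482 rad; semiperimeter s = 2.5487.
By l'Huilier's theorem, tan(E/4) = √[tan(s/2) tan((s−a)/2) tan((s−b)/2) tan((s−c)/2)], giving spherical excess E = 1.9086 rad.
Area = E·R² = 1.9086 × (4020)² ≈ 30843686 km².

30843686 km²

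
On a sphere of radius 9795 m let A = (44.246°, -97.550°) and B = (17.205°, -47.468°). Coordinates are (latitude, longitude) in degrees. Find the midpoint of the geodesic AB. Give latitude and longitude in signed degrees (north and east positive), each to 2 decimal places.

Central angle δ = 0.8691 rad. Interpolating on the sphere with fraction f = 0.5:
P = [sin((1−f)δ)·A + sin(fδ)·B] / sin δ = 0.5512·A + 0.5512·B in Cartesian coordinates,
giving P = (0.3041, -0.7795, 0.5477), i.e. latitude 33.21°, longitude -68.69°.

33.21°, -68.69°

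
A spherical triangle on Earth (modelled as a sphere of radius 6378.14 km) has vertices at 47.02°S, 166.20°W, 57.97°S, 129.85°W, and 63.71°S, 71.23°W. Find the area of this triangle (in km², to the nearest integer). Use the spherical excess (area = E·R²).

1991930 km²

Side lengths (central angles): a = 0.4899, b = 0.8896, c = 0.4240 rad; semiperimeter s = 0.9017.
By l'Huilier's theorem, tan(E/4) = √[tan(s/2) tan((s−a)/2) tan((s−b)/2) tan((s−c)/2)], giving spherical excess E = 0.0490 rad.
Area = E·R² = 0.0490 × (6378.14)² ≈ 1991930 km².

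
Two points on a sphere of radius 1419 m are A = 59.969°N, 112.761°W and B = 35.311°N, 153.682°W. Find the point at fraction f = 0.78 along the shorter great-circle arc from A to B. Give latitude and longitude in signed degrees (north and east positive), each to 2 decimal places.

41.75°, -147.77°

The central angle between A and B is δ = 0.6283 rad.
With f = 0.78, the slerp weights are sin((1−f)δ)/sin δ = 0.2344 and sin(fδ)/sin δ = 0.8008.
Weighted sum of the unit vectors: (0.2344)·(-0.1936,-0.4615,0.8658) + (0.8008)·(-0.7314,-0.3618,0.5780) = (-0.6311, -0.3979, 0.6658).
Converting back: φ = atan2(z, √(x²+y²)) = 41.75°, λ = atan2(y, x) = -147.77°.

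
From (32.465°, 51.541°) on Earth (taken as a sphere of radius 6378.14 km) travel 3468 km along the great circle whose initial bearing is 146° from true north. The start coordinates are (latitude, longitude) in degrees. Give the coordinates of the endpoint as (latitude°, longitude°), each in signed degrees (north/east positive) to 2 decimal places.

Angular distance δ = d/R = 3468/6378.14 = 0.54373 rad; initial bearing θ = 2.5482 rad.
sin φ₂ = sin φ₁ cos δ + cos φ₁ sin δ cos θ = (0.5368)(0.8558) + (0.8437)(0.5173)(-0.8290) = 0.0975, so φ₂ = 5.60°.
Δλ = atan2(sin θ sin δ cos φ₁, cos δ − sin φ₁ sin φ₂) = atan2(0.2441, 0.8034) = 16.898°.
λ₂ = 51.541° + 16.898° = 68.44°.

5.60°, 68.44°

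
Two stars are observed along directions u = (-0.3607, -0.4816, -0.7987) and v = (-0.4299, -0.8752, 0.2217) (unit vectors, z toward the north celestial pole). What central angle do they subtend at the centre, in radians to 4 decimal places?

1.1598 rad

u·v = 0.3995; |u| = 1.0000, |v| = 1.0000.
cos θ = (u·v)/(|u||v|) = 0.3995, so θ = 1.1598 rad.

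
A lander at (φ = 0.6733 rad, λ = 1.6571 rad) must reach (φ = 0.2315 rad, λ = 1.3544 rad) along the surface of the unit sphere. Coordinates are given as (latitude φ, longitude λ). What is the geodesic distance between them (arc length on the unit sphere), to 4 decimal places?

0.5168

With latitudes φ₁ = 38.577°, φ₂ = 13.264° and longitude difference Δλ = -17.343°:
Haversine: a = sin²(Δφ/2) + cos φ₁ cos φ₂ sin²(Δλ/2) = 0.0480 + (0.7818)(0.9733)(0.0227) = 0.06531.
Central angle c = 2·arcsin(√a) = 0.51683 rad.
On the unit sphere the arc length equals the central angle: 0.5168.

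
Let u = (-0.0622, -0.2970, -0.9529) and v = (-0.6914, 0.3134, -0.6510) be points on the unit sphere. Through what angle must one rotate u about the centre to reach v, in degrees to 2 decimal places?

u·v = 0.5703; |u| = 1.0000, |v| = 1.0000.
cos θ = (u·v)/(|u||v|) = 0.5702, so θ = 55.23°.

55.23°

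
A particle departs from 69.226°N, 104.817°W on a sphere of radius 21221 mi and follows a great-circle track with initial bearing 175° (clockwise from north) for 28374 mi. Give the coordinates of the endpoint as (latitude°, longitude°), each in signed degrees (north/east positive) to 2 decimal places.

-7.31°, -99.91°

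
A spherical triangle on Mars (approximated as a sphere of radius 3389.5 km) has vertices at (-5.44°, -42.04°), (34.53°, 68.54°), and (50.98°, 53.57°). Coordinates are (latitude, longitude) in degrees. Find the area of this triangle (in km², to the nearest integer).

3970891 km²

Side lengths (central angles): a = 0.3438, b = 1.7061, c = 1.9199 rad; semiperimeter s = 1.9849.
By l'Huilier's theorem, tan(E/4) = √[tan(s/2) tan((s−a)/2) tan((s−b)/2) tan((s−c)/2)], giving spherical excess E = 0.3456 rad.
Area = E·R² = 0.3456 × (3389.5)² ≈ 3970891 km².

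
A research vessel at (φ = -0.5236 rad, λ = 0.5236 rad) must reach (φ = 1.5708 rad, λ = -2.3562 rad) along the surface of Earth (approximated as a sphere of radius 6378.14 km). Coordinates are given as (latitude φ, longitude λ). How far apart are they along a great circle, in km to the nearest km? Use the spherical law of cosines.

13358 km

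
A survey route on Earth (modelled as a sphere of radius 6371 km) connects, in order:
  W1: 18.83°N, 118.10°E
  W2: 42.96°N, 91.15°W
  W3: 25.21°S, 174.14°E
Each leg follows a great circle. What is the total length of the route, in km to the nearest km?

Leg W1→W2: central angle 1.9653 rad, distance 12521.2 km.
Leg W2→W3: central angle 1.9227 rad, distance 12249.2 km.
Total: 12521.2 + 12249.2 ≈ 24770 km.

24770 km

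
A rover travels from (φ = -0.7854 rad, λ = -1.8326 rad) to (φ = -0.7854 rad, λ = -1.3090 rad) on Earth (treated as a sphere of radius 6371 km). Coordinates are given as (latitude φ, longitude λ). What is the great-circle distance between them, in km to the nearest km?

With latitudes φ₁ = -45.000°, φ₂ = -45.000° and longitude difference Δλ = 30.000°:
Haversine: a = sin²(Δφ/2) + cos φ₁ cos φ₂ sin²(Δλ/2) = 0.0000 + (0.7071)(0.7071)(0.0670) = 0.03349.
Central angle c = 2·arcsin(√a) = 0.36810 rad.
Distance = R·c = 6371 × 0.3681 ≈ 2345 km.

2345 km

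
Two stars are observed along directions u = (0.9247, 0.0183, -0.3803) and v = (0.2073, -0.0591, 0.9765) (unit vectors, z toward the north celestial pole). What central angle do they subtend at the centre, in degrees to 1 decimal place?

u·v = -0.1808; |u| = 1.0000, |v| = 1.0000.
cos θ = (u·v)/(|u||v|) = -0.1807, so θ = 100.4°.

100.4°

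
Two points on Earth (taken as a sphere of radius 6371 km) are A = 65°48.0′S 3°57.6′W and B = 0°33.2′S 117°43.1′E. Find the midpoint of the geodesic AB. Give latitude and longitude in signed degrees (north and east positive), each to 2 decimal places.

-47.03°, 93.75°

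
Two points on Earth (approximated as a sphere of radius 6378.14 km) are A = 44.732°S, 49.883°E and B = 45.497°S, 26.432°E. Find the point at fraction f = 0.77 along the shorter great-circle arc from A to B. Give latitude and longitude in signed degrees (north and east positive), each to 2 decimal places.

-45.75°, 31.85°

Central angle δ = 0.2881 rad. Interpolating on the sphere with fraction f = 0.77:
P = [sin((1−f)δ)·A + sin(fδ)·B] / sin δ = 0.2330·A + 0.7744·B in Cartesian coordinates,
giving P = (0.5927, 0.3682, -0.7163), i.e. latitude -45.75°, longitude 31.85°.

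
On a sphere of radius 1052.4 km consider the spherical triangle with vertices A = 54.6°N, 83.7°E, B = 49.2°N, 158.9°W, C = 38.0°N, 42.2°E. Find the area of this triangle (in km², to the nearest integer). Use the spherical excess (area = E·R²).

Side lengths (central angles): a = 1.5851, b = 0.5666, c = 1.1120 rad; semiperimeter s = 1.6319.
By l'Huilier's theorem, tan(E/4) = √[tan(s/2) tan((s−a)/2) tan((s−b)/2) tan((s−c)/2)], giving spherical excess E = 0.2493 rad.
Area = E·R² = 0.2493 × (1052.4)² ≈ 276165 km².

276165 km²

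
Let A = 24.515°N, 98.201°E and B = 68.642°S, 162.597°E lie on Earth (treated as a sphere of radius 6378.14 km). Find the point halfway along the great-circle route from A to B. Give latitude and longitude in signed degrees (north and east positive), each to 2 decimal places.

-24.82°, 115.31°

Central angle δ = 1.8165 rad. Interpolating on the sphere with fraction f = 0.5:
P = [sin((1−f)δ)·A + sin(fδ)·B] / sin δ = 0.8128·A + 0.8128·B in Cartesian coordinates,
giving P = (-0.3880, 0.8205, -0.4197), i.e. latitude -24.82°, longitude 115.31°.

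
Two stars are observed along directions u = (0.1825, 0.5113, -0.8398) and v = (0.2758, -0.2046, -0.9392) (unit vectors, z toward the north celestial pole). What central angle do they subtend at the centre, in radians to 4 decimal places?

0.7459 rad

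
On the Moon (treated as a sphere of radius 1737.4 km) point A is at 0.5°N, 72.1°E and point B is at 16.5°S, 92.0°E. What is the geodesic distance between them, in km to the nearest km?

With latitudes φ₁ = 0.500°, φ₂ = -16.500° and longitude difference Δλ = 19.900°:
cos c = sin φ₁ sin φ₂ + cos φ₁ cos φ₂ cos Δλ = (0.0087)(-0.2840) + (1.0000)(0.9588)(0.9403) = 0.89905,
so c = arccos(0.89905) = 0.45319 rad.
Distance = R·c = 1737.4 × 0.4532 ≈ 787 km.

787 km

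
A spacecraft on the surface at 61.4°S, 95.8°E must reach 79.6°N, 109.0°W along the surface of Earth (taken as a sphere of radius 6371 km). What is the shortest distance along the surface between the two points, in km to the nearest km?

Let φ₁ = -1.0716 rad, φ₂ = 1.3893 rad, and Δλ = 2.7088 rad.
Haversine: a = sin²(Δφ/2) + cos φ₁ cos φ₂ sin²(Δλ/2) = 0.8886 + (0.4787)(0.1805)(0.9539) = 0.97100.
Central angle c = 2·arcsin(√a) = 2.79935 rad.
Distance = R·c = 6371 × 2.7993 ≈ 17835 km.

17835 km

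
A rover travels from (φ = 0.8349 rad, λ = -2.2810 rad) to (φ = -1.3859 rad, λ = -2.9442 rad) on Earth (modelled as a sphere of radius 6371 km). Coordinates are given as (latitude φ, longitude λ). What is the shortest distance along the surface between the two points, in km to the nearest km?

In radians: φ₁ = 0.8349, φ₂ = -1.3859, Δλ = -37.999° = -0.6632 rad.
cos c = sin φ₁ sin φ₂ + cos φ₁ cos φ₂ cos Δλ = (0.7412)(-0.9830) + (0.6713)(0.1838)(0.7880) = -0.63135,
so c = arccos(-0.63135) = 2.25409 rad.
Distance = R·c = 6371 × 2.2541 ≈ 14361 km.

14361 km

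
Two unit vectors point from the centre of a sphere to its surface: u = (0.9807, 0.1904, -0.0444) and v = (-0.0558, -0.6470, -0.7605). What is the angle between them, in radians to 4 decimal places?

1.7154 rad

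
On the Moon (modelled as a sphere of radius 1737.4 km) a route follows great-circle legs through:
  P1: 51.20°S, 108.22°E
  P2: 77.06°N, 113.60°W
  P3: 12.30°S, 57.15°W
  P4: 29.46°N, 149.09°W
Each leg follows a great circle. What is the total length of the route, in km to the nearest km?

Leg P1→P2: central angle 2.6142 rad, distance 4541.9 km.
Leg P2→P3: central angle 1.6576 rad, distance 2879.9 km.
Leg P3→P4: central angle 1.7048 rad, distance 2961.9 km.
Total: 4541.9 + 2879.9 + 2961.9 ≈ 10384 km.

10384 km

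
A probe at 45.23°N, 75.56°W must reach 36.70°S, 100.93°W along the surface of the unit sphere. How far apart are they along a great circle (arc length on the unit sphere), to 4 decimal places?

Let φ₁ = 0.7894 rad, φ₂ = -0.6405 rad, and Δλ = -0.4428 rad.
Haversine: a = sin²(Δφ/2) + cos φ₁ cos φ₂ sin²(Δλ/2) = 0.4298 + (0.7043)(0.8018)(0.0482) = 0.45704.
Central angle c = 2·arcsin(√a) = 1.48476 rad.
On the unit sphere the arc length equals the central angle: 1.4848.

1.4848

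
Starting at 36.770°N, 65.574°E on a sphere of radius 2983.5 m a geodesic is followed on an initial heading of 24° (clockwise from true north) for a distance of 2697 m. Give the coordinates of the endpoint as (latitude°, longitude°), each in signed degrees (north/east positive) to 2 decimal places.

Angular distance δ = d/R = 2697/2983.5 = 0.90397 rad; initial bearing θ = 0.4189 rad.
sin φ₂ = sin φ₁ cos δ + cos φ₁ sin δ cos θ = (0.5986)(0.6185) + (0.8010)(0.7858)(0.9135) = 0.9453, so φ₂ = 70.96°.
Δλ = atan2(sin θ sin δ cos φ₁, cos δ − sin φ₁ sin φ₂) = atan2(0.2560, 0.0527) = 78.379°.
λ₂ = 65.574° + 78.379° = 143.95°.

70.96°, 143.95°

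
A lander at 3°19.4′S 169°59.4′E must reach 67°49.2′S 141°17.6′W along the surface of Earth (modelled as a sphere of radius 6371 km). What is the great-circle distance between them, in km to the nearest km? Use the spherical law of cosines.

With latitudes φ₁ = -3.323°, φ₂ = -67.820° and longitude difference Δλ = 48.717°:
cos c = sin φ₁ sin φ₂ + cos φ₁ cos φ₂ cos Δλ = (-0.0580)(-0.9260) + (0.9983)(0.3775)(0.6598) = 0.30234,
so c = arccos(0.30234) = 1.26365 rad.
Distance = R·c = 6371 × 1.2636 ≈ 8051 km.

8051 km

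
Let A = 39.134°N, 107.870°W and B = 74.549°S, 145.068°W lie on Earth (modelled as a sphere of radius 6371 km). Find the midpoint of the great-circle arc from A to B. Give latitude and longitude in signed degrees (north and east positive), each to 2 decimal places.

Central angle δ = 2.0305 rad. Interpolating on the sphere with fraction f = 0.5:
P = [sin((1−f)δ)·A + sin(fδ)·B] / sin δ = 0.9481·A + 0.9481·B in Cartesian coordinates,
giving P = (-0.4327, -0.8445, -0.3154), i.e. latitude -18.39°, longitude -117.13°.

-18.39°, -117.13°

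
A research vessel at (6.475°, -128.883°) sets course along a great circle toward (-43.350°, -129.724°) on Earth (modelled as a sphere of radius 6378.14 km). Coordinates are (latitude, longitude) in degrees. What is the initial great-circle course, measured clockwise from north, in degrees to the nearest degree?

With φ₁ = 0.1130, φ₂ = -0.7566, Δλ = -0.0147 rad, the forward-azimuth formula gives
θ = atan2( sin Δλ cos φ₂ , cos φ₁ sin φ₂ − sin φ₁ cos φ₂ cos Δλ ) = atan2(-0.0107, -0.7641) = -179.20°.
Adding 360° brings this into [0°, 360°): 181°.

181°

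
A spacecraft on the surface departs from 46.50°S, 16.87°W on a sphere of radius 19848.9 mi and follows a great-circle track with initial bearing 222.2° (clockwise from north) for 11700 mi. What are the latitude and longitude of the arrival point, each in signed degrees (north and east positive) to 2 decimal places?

Angular distance δ = d/R = 11700/19848.9 = 0.58945 rad; initial bearing θ = 3.8781 rad.
sin φ₂ = sin φ₁ cos δ + cos φ₁ sin δ cos θ = (-0.7254)(0.8312) + (0.6884)(0.5559)(-0.7408) = -0.8864, so φ₂ = -62.43°.
Δλ = atan2(sin θ sin δ cos φ₁, cos δ − sin φ₁ sin φ₂) = atan2(-0.2570, 0.1882) = -53.783°.
λ₂ = -16.870° − 53.783° = -70.65°.

-62.43°, -70.65°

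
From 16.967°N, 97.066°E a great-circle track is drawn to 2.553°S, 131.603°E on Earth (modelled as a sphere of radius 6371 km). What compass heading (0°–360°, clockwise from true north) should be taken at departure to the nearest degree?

Δλ = 34.537° = 0.6028 rad.
y = sin Δλ · cos φ₂ = (0.5669)(0.9990) = 0.5664
x = cos φ₁ sin φ₂ − sin φ₁ cos φ₂ cos Δλ = (0.9565)(-0.0445) − (0.2918)(0.9990)(0.8238) = -0.2828
θ = atan2(y, x) = 116.53°, so the bearing is 117°.

117°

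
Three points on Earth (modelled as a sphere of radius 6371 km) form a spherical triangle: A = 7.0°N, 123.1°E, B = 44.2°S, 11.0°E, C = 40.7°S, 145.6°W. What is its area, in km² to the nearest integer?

86954892 km²

Side lengths (central angles): a = 1.6150, b = 1.6675, c = 1.9312 rad; semiperimeter s = 2.6069.
By l'Huilier's theorem, tan(E/4) = √[tan(s/2) tan((s−a)/2) tan((s−b)/2) tan((s−c)/2)], giving spherical excess E = 2.1423 rad.
Area = E·R² = 2.1423 × (6371)² ≈ 86954892 km².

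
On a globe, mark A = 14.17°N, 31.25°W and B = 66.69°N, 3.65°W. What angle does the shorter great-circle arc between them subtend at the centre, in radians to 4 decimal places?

Let φ₁ = 0.2473 rad, φ₂ = 1.1640 rad, and Δλ = 0.4817 rad.
Haversine: a = sin²(Δφ/2) + cos φ₁ cos φ₂ sin²(Δλ/2) = 0.1958 + (0.9696)(0.3957)(0.0569) = 0.21759.
Central angle c = 2·arcsin(√a) = 0.97058 rad.
So the angular separation is 0.9706 rad.

0.9706 rad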